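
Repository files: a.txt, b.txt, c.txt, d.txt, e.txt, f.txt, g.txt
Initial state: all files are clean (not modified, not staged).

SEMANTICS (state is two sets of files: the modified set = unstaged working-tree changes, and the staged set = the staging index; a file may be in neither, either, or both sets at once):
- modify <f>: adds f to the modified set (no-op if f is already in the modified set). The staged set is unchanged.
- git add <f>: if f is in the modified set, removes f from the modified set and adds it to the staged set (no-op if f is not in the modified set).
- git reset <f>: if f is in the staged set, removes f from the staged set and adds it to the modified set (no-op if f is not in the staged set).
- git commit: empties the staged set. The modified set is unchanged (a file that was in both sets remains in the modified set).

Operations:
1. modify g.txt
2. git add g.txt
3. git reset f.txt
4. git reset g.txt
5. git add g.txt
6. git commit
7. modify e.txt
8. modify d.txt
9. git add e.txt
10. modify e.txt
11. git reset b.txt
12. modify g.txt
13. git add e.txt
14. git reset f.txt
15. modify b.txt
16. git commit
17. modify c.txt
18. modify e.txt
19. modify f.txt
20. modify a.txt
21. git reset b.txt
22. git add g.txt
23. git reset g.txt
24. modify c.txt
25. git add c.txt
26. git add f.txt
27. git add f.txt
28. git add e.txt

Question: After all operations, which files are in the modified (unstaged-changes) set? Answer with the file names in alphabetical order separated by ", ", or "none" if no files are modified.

After op 1 (modify g.txt): modified={g.txt} staged={none}
After op 2 (git add g.txt): modified={none} staged={g.txt}
After op 3 (git reset f.txt): modified={none} staged={g.txt}
After op 4 (git reset g.txt): modified={g.txt} staged={none}
After op 5 (git add g.txt): modified={none} staged={g.txt}
After op 6 (git commit): modified={none} staged={none}
After op 7 (modify e.txt): modified={e.txt} staged={none}
After op 8 (modify d.txt): modified={d.txt, e.txt} staged={none}
After op 9 (git add e.txt): modified={d.txt} staged={e.txt}
After op 10 (modify e.txt): modified={d.txt, e.txt} staged={e.txt}
After op 11 (git reset b.txt): modified={d.txt, e.txt} staged={e.txt}
After op 12 (modify g.txt): modified={d.txt, e.txt, g.txt} staged={e.txt}
After op 13 (git add e.txt): modified={d.txt, g.txt} staged={e.txt}
After op 14 (git reset f.txt): modified={d.txt, g.txt} staged={e.txt}
After op 15 (modify b.txt): modified={b.txt, d.txt, g.txt} staged={e.txt}
After op 16 (git commit): modified={b.txt, d.txt, g.txt} staged={none}
After op 17 (modify c.txt): modified={b.txt, c.txt, d.txt, g.txt} staged={none}
After op 18 (modify e.txt): modified={b.txt, c.txt, d.txt, e.txt, g.txt} staged={none}
After op 19 (modify f.txt): modified={b.txt, c.txt, d.txt, e.txt, f.txt, g.txt} staged={none}
After op 20 (modify a.txt): modified={a.txt, b.txt, c.txt, d.txt, e.txt, f.txt, g.txt} staged={none}
After op 21 (git reset b.txt): modified={a.txt, b.txt, c.txt, d.txt, e.txt, f.txt, g.txt} staged={none}
After op 22 (git add g.txt): modified={a.txt, b.txt, c.txt, d.txt, e.txt, f.txt} staged={g.txt}
After op 23 (git reset g.txt): modified={a.txt, b.txt, c.txt, d.txt, e.txt, f.txt, g.txt} staged={none}
After op 24 (modify c.txt): modified={a.txt, b.txt, c.txt, d.txt, e.txt, f.txt, g.txt} staged={none}
After op 25 (git add c.txt): modified={a.txt, b.txt, d.txt, e.txt, f.txt, g.txt} staged={c.txt}
After op 26 (git add f.txt): modified={a.txt, b.txt, d.txt, e.txt, g.txt} staged={c.txt, f.txt}
After op 27 (git add f.txt): modified={a.txt, b.txt, d.txt, e.txt, g.txt} staged={c.txt, f.txt}
After op 28 (git add e.txt): modified={a.txt, b.txt, d.txt, g.txt} staged={c.txt, e.txt, f.txt}

Answer: a.txt, b.txt, d.txt, g.txt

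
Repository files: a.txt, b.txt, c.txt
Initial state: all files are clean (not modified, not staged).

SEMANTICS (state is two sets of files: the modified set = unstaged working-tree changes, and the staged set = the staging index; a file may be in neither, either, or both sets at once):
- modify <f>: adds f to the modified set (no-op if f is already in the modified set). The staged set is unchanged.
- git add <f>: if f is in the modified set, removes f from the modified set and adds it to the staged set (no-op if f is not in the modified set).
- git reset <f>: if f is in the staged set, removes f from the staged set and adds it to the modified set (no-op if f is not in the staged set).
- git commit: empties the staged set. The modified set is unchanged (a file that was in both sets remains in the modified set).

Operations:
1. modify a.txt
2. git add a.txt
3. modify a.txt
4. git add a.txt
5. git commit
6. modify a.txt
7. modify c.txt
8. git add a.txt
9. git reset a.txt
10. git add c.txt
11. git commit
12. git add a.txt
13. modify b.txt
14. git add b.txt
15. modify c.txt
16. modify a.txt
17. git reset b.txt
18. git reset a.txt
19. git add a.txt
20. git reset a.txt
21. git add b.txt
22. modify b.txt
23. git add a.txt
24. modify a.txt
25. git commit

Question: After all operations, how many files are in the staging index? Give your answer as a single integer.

Answer: 0

Derivation:
After op 1 (modify a.txt): modified={a.txt} staged={none}
After op 2 (git add a.txt): modified={none} staged={a.txt}
After op 3 (modify a.txt): modified={a.txt} staged={a.txt}
After op 4 (git add a.txt): modified={none} staged={a.txt}
After op 5 (git commit): modified={none} staged={none}
After op 6 (modify a.txt): modified={a.txt} staged={none}
After op 7 (modify c.txt): modified={a.txt, c.txt} staged={none}
After op 8 (git add a.txt): modified={c.txt} staged={a.txt}
After op 9 (git reset a.txt): modified={a.txt, c.txt} staged={none}
After op 10 (git add c.txt): modified={a.txt} staged={c.txt}
After op 11 (git commit): modified={a.txt} staged={none}
After op 12 (git add a.txt): modified={none} staged={a.txt}
After op 13 (modify b.txt): modified={b.txt} staged={a.txt}
After op 14 (git add b.txt): modified={none} staged={a.txt, b.txt}
After op 15 (modify c.txt): modified={c.txt} staged={a.txt, b.txt}
After op 16 (modify a.txt): modified={a.txt, c.txt} staged={a.txt, b.txt}
After op 17 (git reset b.txt): modified={a.txt, b.txt, c.txt} staged={a.txt}
After op 18 (git reset a.txt): modified={a.txt, b.txt, c.txt} staged={none}
After op 19 (git add a.txt): modified={b.txt, c.txt} staged={a.txt}
After op 20 (git reset a.txt): modified={a.txt, b.txt, c.txt} staged={none}
After op 21 (git add b.txt): modified={a.txt, c.txt} staged={b.txt}
After op 22 (modify b.txt): modified={a.txt, b.txt, c.txt} staged={b.txt}
After op 23 (git add a.txt): modified={b.txt, c.txt} staged={a.txt, b.txt}
After op 24 (modify a.txt): modified={a.txt, b.txt, c.txt} staged={a.txt, b.txt}
After op 25 (git commit): modified={a.txt, b.txt, c.txt} staged={none}
Final staged set: {none} -> count=0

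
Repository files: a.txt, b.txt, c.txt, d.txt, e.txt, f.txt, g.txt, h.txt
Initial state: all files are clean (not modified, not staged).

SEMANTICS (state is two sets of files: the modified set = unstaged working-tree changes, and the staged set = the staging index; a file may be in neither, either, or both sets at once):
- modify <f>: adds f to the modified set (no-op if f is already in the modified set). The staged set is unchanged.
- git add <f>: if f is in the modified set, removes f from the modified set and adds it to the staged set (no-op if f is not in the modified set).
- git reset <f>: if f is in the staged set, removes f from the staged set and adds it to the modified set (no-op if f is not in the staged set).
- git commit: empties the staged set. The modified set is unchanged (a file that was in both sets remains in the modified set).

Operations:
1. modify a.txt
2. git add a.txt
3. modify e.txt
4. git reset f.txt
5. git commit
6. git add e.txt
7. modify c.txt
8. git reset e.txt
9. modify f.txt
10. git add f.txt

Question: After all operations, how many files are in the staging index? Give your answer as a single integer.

Answer: 1

Derivation:
After op 1 (modify a.txt): modified={a.txt} staged={none}
After op 2 (git add a.txt): modified={none} staged={a.txt}
After op 3 (modify e.txt): modified={e.txt} staged={a.txt}
After op 4 (git reset f.txt): modified={e.txt} staged={a.txt}
After op 5 (git commit): modified={e.txt} staged={none}
After op 6 (git add e.txt): modified={none} staged={e.txt}
After op 7 (modify c.txt): modified={c.txt} staged={e.txt}
After op 8 (git reset e.txt): modified={c.txt, e.txt} staged={none}
After op 9 (modify f.txt): modified={c.txt, e.txt, f.txt} staged={none}
After op 10 (git add f.txt): modified={c.txt, e.txt} staged={f.txt}
Final staged set: {f.txt} -> count=1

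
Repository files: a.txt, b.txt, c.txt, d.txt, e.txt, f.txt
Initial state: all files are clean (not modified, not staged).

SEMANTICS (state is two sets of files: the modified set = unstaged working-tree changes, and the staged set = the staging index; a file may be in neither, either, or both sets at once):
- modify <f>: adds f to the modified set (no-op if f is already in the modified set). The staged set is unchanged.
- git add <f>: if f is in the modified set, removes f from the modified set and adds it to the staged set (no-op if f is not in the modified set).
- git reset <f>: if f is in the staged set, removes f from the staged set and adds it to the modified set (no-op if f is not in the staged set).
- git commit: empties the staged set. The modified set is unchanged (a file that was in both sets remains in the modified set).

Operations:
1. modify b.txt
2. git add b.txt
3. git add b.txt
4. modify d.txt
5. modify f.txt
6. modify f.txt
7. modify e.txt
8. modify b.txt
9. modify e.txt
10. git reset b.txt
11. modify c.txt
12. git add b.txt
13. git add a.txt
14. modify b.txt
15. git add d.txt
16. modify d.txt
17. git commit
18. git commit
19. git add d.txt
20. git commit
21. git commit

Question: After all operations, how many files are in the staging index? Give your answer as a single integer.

Answer: 0

Derivation:
After op 1 (modify b.txt): modified={b.txt} staged={none}
After op 2 (git add b.txt): modified={none} staged={b.txt}
After op 3 (git add b.txt): modified={none} staged={b.txt}
After op 4 (modify d.txt): modified={d.txt} staged={b.txt}
After op 5 (modify f.txt): modified={d.txt, f.txt} staged={b.txt}
After op 6 (modify f.txt): modified={d.txt, f.txt} staged={b.txt}
After op 7 (modify e.txt): modified={d.txt, e.txt, f.txt} staged={b.txt}
After op 8 (modify b.txt): modified={b.txt, d.txt, e.txt, f.txt} staged={b.txt}
After op 9 (modify e.txt): modified={b.txt, d.txt, e.txt, f.txt} staged={b.txt}
After op 10 (git reset b.txt): modified={b.txt, d.txt, e.txt, f.txt} staged={none}
After op 11 (modify c.txt): modified={b.txt, c.txt, d.txt, e.txt, f.txt} staged={none}
After op 12 (git add b.txt): modified={c.txt, d.txt, e.txt, f.txt} staged={b.txt}
After op 13 (git add a.txt): modified={c.txt, d.txt, e.txt, f.txt} staged={b.txt}
After op 14 (modify b.txt): modified={b.txt, c.txt, d.txt, e.txt, f.txt} staged={b.txt}
After op 15 (git add d.txt): modified={b.txt, c.txt, e.txt, f.txt} staged={b.txt, d.txt}
After op 16 (modify d.txt): modified={b.txt, c.txt, d.txt, e.txt, f.txt} staged={b.txt, d.txt}
After op 17 (git commit): modified={b.txt, c.txt, d.txt, e.txt, f.txt} staged={none}
After op 18 (git commit): modified={b.txt, c.txt, d.txt, e.txt, f.txt} staged={none}
After op 19 (git add d.txt): modified={b.txt, c.txt, e.txt, f.txt} staged={d.txt}
After op 20 (git commit): modified={b.txt, c.txt, e.txt, f.txt} staged={none}
After op 21 (git commit): modified={b.txt, c.txt, e.txt, f.txt} staged={none}
Final staged set: {none} -> count=0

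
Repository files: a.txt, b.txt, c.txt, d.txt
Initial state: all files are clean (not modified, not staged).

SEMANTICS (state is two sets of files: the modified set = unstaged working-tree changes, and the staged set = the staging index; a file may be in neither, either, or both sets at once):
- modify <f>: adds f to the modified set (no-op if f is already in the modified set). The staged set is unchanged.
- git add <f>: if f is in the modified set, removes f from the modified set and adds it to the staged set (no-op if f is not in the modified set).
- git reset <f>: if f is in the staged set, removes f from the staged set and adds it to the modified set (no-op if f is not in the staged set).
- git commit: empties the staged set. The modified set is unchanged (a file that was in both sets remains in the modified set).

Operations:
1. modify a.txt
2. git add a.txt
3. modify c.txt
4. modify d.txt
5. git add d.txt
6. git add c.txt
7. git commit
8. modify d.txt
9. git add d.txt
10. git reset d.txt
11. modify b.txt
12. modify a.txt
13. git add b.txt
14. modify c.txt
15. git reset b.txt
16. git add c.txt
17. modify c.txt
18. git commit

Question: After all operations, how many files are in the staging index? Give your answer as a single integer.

Answer: 0

Derivation:
After op 1 (modify a.txt): modified={a.txt} staged={none}
After op 2 (git add a.txt): modified={none} staged={a.txt}
After op 3 (modify c.txt): modified={c.txt} staged={a.txt}
After op 4 (modify d.txt): modified={c.txt, d.txt} staged={a.txt}
After op 5 (git add d.txt): modified={c.txt} staged={a.txt, d.txt}
After op 6 (git add c.txt): modified={none} staged={a.txt, c.txt, d.txt}
After op 7 (git commit): modified={none} staged={none}
After op 8 (modify d.txt): modified={d.txt} staged={none}
After op 9 (git add d.txt): modified={none} staged={d.txt}
After op 10 (git reset d.txt): modified={d.txt} staged={none}
After op 11 (modify b.txt): modified={b.txt, d.txt} staged={none}
After op 12 (modify a.txt): modified={a.txt, b.txt, d.txt} staged={none}
After op 13 (git add b.txt): modified={a.txt, d.txt} staged={b.txt}
After op 14 (modify c.txt): modified={a.txt, c.txt, d.txt} staged={b.txt}
After op 15 (git reset b.txt): modified={a.txt, b.txt, c.txt, d.txt} staged={none}
After op 16 (git add c.txt): modified={a.txt, b.txt, d.txt} staged={c.txt}
After op 17 (modify c.txt): modified={a.txt, b.txt, c.txt, d.txt} staged={c.txt}
After op 18 (git commit): modified={a.txt, b.txt, c.txt, d.txt} staged={none}
Final staged set: {none} -> count=0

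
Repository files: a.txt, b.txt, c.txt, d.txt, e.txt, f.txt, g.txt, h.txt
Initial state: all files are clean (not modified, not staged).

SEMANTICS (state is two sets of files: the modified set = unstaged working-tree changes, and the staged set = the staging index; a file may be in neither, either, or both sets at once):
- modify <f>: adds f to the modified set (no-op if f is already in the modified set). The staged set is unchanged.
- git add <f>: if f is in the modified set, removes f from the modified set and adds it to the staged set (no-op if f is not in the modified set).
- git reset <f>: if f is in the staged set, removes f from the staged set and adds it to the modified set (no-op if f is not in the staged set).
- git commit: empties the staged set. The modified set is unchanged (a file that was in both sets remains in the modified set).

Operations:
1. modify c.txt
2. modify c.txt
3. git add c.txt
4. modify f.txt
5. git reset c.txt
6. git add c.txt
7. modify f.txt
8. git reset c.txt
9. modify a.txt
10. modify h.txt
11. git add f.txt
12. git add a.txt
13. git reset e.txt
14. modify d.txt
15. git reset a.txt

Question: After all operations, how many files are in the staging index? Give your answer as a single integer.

Answer: 1

Derivation:
After op 1 (modify c.txt): modified={c.txt} staged={none}
After op 2 (modify c.txt): modified={c.txt} staged={none}
After op 3 (git add c.txt): modified={none} staged={c.txt}
After op 4 (modify f.txt): modified={f.txt} staged={c.txt}
After op 5 (git reset c.txt): modified={c.txt, f.txt} staged={none}
After op 6 (git add c.txt): modified={f.txt} staged={c.txt}
After op 7 (modify f.txt): modified={f.txt} staged={c.txt}
After op 8 (git reset c.txt): modified={c.txt, f.txt} staged={none}
After op 9 (modify a.txt): modified={a.txt, c.txt, f.txt} staged={none}
After op 10 (modify h.txt): modified={a.txt, c.txt, f.txt, h.txt} staged={none}
After op 11 (git add f.txt): modified={a.txt, c.txt, h.txt} staged={f.txt}
After op 12 (git add a.txt): modified={c.txt, h.txt} staged={a.txt, f.txt}
After op 13 (git reset e.txt): modified={c.txt, h.txt} staged={a.txt, f.txt}
After op 14 (modify d.txt): modified={c.txt, d.txt, h.txt} staged={a.txt, f.txt}
After op 15 (git reset a.txt): modified={a.txt, c.txt, d.txt, h.txt} staged={f.txt}
Final staged set: {f.txt} -> count=1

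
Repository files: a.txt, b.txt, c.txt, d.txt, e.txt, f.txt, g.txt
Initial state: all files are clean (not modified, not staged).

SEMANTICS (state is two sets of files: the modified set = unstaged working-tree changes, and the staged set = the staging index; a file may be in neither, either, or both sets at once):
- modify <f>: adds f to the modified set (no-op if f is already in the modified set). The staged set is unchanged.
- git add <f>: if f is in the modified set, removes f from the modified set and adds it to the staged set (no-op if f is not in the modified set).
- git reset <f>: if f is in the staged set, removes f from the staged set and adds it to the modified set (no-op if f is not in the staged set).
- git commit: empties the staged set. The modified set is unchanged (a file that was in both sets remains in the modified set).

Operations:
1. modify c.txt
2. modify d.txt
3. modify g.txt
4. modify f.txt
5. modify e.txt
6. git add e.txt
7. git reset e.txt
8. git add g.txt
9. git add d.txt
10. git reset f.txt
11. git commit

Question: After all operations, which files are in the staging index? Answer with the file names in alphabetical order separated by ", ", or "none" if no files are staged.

Answer: none

Derivation:
After op 1 (modify c.txt): modified={c.txt} staged={none}
After op 2 (modify d.txt): modified={c.txt, d.txt} staged={none}
After op 3 (modify g.txt): modified={c.txt, d.txt, g.txt} staged={none}
After op 4 (modify f.txt): modified={c.txt, d.txt, f.txt, g.txt} staged={none}
After op 5 (modify e.txt): modified={c.txt, d.txt, e.txt, f.txt, g.txt} staged={none}
After op 6 (git add e.txt): modified={c.txt, d.txt, f.txt, g.txt} staged={e.txt}
After op 7 (git reset e.txt): modified={c.txt, d.txt, e.txt, f.txt, g.txt} staged={none}
After op 8 (git add g.txt): modified={c.txt, d.txt, e.txt, f.txt} staged={g.txt}
After op 9 (git add d.txt): modified={c.txt, e.txt, f.txt} staged={d.txt, g.txt}
After op 10 (git reset f.txt): modified={c.txt, e.txt, f.txt} staged={d.txt, g.txt}
After op 11 (git commit): modified={c.txt, e.txt, f.txt} staged={none}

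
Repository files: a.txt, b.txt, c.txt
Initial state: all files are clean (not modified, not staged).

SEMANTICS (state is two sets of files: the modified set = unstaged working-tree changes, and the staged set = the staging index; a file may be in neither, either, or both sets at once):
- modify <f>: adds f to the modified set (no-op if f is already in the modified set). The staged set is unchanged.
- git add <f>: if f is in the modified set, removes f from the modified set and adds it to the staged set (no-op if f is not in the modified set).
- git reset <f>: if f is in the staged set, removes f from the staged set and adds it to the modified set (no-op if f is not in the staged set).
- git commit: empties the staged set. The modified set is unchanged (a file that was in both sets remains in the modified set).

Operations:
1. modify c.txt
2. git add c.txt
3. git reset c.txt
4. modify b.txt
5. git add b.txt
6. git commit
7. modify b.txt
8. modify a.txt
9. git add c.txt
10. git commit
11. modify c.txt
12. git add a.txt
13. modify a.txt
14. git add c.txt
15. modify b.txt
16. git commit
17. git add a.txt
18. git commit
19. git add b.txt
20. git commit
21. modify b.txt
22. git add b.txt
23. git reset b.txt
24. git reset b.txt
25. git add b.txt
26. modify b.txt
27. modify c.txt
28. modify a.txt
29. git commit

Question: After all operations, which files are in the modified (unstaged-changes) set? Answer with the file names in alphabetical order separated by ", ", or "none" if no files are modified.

Answer: a.txt, b.txt, c.txt

Derivation:
After op 1 (modify c.txt): modified={c.txt} staged={none}
After op 2 (git add c.txt): modified={none} staged={c.txt}
After op 3 (git reset c.txt): modified={c.txt} staged={none}
After op 4 (modify b.txt): modified={b.txt, c.txt} staged={none}
After op 5 (git add b.txt): modified={c.txt} staged={b.txt}
After op 6 (git commit): modified={c.txt} staged={none}
After op 7 (modify b.txt): modified={b.txt, c.txt} staged={none}
After op 8 (modify a.txt): modified={a.txt, b.txt, c.txt} staged={none}
After op 9 (git add c.txt): modified={a.txt, b.txt} staged={c.txt}
After op 10 (git commit): modified={a.txt, b.txt} staged={none}
After op 11 (modify c.txt): modified={a.txt, b.txt, c.txt} staged={none}
After op 12 (git add a.txt): modified={b.txt, c.txt} staged={a.txt}
After op 13 (modify a.txt): modified={a.txt, b.txt, c.txt} staged={a.txt}
After op 14 (git add c.txt): modified={a.txt, b.txt} staged={a.txt, c.txt}
After op 15 (modify b.txt): modified={a.txt, b.txt} staged={a.txt, c.txt}
After op 16 (git commit): modified={a.txt, b.txt} staged={none}
After op 17 (git add a.txt): modified={b.txt} staged={a.txt}
After op 18 (git commit): modified={b.txt} staged={none}
After op 19 (git add b.txt): modified={none} staged={b.txt}
After op 20 (git commit): modified={none} staged={none}
After op 21 (modify b.txt): modified={b.txt} staged={none}
After op 22 (git add b.txt): modified={none} staged={b.txt}
After op 23 (git reset b.txt): modified={b.txt} staged={none}
After op 24 (git reset b.txt): modified={b.txt} staged={none}
After op 25 (git add b.txt): modified={none} staged={b.txt}
After op 26 (modify b.txt): modified={b.txt} staged={b.txt}
After op 27 (modify c.txt): modified={b.txt, c.txt} staged={b.txt}
After op 28 (modify a.txt): modified={a.txt, b.txt, c.txt} staged={b.txt}
After op 29 (git commit): modified={a.txt, b.txt, c.txt} staged={none}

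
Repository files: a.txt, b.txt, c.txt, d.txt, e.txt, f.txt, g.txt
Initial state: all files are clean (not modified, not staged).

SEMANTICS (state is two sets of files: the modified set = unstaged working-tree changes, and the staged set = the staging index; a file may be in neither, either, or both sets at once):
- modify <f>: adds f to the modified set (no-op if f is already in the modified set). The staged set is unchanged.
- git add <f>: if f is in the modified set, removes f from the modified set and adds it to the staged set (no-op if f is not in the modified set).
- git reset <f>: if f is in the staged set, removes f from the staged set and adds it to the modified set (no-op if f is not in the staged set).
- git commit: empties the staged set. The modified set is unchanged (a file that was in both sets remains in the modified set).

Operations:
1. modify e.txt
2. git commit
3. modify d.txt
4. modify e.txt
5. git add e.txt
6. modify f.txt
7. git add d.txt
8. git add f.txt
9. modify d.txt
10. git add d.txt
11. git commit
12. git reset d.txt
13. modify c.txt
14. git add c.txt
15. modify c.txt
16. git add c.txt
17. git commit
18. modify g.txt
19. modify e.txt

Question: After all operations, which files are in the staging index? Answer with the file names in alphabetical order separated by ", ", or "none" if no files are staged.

Answer: none

Derivation:
After op 1 (modify e.txt): modified={e.txt} staged={none}
After op 2 (git commit): modified={e.txt} staged={none}
After op 3 (modify d.txt): modified={d.txt, e.txt} staged={none}
After op 4 (modify e.txt): modified={d.txt, e.txt} staged={none}
After op 5 (git add e.txt): modified={d.txt} staged={e.txt}
After op 6 (modify f.txt): modified={d.txt, f.txt} staged={e.txt}
After op 7 (git add d.txt): modified={f.txt} staged={d.txt, e.txt}
After op 8 (git add f.txt): modified={none} staged={d.txt, e.txt, f.txt}
After op 9 (modify d.txt): modified={d.txt} staged={d.txt, e.txt, f.txt}
After op 10 (git add d.txt): modified={none} staged={d.txt, e.txt, f.txt}
After op 11 (git commit): modified={none} staged={none}
After op 12 (git reset d.txt): modified={none} staged={none}
After op 13 (modify c.txt): modified={c.txt} staged={none}
After op 14 (git add c.txt): modified={none} staged={c.txt}
After op 15 (modify c.txt): modified={c.txt} staged={c.txt}
After op 16 (git add c.txt): modified={none} staged={c.txt}
After op 17 (git commit): modified={none} staged={none}
After op 18 (modify g.txt): modified={g.txt} staged={none}
After op 19 (modify e.txt): modified={e.txt, g.txt} staged={none}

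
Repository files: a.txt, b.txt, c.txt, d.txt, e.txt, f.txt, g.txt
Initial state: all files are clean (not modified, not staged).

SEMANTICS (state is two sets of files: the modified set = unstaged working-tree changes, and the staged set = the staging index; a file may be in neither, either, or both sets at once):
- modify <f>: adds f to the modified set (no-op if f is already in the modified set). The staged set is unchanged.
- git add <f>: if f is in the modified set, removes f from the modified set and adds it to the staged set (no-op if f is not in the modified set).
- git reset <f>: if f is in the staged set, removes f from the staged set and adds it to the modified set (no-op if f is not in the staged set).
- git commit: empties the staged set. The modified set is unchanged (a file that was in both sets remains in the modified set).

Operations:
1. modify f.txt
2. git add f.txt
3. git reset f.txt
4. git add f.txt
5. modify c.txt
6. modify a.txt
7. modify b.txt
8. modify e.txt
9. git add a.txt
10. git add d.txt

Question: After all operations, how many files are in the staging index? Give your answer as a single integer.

After op 1 (modify f.txt): modified={f.txt} staged={none}
After op 2 (git add f.txt): modified={none} staged={f.txt}
After op 3 (git reset f.txt): modified={f.txt} staged={none}
After op 4 (git add f.txt): modified={none} staged={f.txt}
After op 5 (modify c.txt): modified={c.txt} staged={f.txt}
After op 6 (modify a.txt): modified={a.txt, c.txt} staged={f.txt}
After op 7 (modify b.txt): modified={a.txt, b.txt, c.txt} staged={f.txt}
After op 8 (modify e.txt): modified={a.txt, b.txt, c.txt, e.txt} staged={f.txt}
After op 9 (git add a.txt): modified={b.txt, c.txt, e.txt} staged={a.txt, f.txt}
After op 10 (git add d.txt): modified={b.txt, c.txt, e.txt} staged={a.txt, f.txt}
Final staged set: {a.txt, f.txt} -> count=2

Answer: 2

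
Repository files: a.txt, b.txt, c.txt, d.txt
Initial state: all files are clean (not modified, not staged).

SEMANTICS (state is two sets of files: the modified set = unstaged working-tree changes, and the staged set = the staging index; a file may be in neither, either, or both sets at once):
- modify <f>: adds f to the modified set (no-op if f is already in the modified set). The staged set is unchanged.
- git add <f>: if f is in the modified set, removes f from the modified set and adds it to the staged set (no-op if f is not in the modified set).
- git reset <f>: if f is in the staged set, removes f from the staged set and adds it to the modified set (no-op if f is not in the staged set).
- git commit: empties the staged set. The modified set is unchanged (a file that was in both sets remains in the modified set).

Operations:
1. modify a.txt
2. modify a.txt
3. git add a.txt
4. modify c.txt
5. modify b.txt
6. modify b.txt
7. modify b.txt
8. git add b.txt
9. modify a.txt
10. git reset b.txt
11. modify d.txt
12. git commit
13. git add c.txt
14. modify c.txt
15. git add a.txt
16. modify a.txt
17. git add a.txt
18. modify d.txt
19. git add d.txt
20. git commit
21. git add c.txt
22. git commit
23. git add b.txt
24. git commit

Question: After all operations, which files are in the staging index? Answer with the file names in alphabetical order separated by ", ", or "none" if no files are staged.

After op 1 (modify a.txt): modified={a.txt} staged={none}
After op 2 (modify a.txt): modified={a.txt} staged={none}
After op 3 (git add a.txt): modified={none} staged={a.txt}
After op 4 (modify c.txt): modified={c.txt} staged={a.txt}
After op 5 (modify b.txt): modified={b.txt, c.txt} staged={a.txt}
After op 6 (modify b.txt): modified={b.txt, c.txt} staged={a.txt}
After op 7 (modify b.txt): modified={b.txt, c.txt} staged={a.txt}
After op 8 (git add b.txt): modified={c.txt} staged={a.txt, b.txt}
After op 9 (modify a.txt): modified={a.txt, c.txt} staged={a.txt, b.txt}
After op 10 (git reset b.txt): modified={a.txt, b.txt, c.txt} staged={a.txt}
After op 11 (modify d.txt): modified={a.txt, b.txt, c.txt, d.txt} staged={a.txt}
After op 12 (git commit): modified={a.txt, b.txt, c.txt, d.txt} staged={none}
After op 13 (git add c.txt): modified={a.txt, b.txt, d.txt} staged={c.txt}
After op 14 (modify c.txt): modified={a.txt, b.txt, c.txt, d.txt} staged={c.txt}
After op 15 (git add a.txt): modified={b.txt, c.txt, d.txt} staged={a.txt, c.txt}
After op 16 (modify a.txt): modified={a.txt, b.txt, c.txt, d.txt} staged={a.txt, c.txt}
After op 17 (git add a.txt): modified={b.txt, c.txt, d.txt} staged={a.txt, c.txt}
After op 18 (modify d.txt): modified={b.txt, c.txt, d.txt} staged={a.txt, c.txt}
After op 19 (git add d.txt): modified={b.txt, c.txt} staged={a.txt, c.txt, d.txt}
After op 20 (git commit): modified={b.txt, c.txt} staged={none}
After op 21 (git add c.txt): modified={b.txt} staged={c.txt}
After op 22 (git commit): modified={b.txt} staged={none}
After op 23 (git add b.txt): modified={none} staged={b.txt}
After op 24 (git commit): modified={none} staged={none}

Answer: none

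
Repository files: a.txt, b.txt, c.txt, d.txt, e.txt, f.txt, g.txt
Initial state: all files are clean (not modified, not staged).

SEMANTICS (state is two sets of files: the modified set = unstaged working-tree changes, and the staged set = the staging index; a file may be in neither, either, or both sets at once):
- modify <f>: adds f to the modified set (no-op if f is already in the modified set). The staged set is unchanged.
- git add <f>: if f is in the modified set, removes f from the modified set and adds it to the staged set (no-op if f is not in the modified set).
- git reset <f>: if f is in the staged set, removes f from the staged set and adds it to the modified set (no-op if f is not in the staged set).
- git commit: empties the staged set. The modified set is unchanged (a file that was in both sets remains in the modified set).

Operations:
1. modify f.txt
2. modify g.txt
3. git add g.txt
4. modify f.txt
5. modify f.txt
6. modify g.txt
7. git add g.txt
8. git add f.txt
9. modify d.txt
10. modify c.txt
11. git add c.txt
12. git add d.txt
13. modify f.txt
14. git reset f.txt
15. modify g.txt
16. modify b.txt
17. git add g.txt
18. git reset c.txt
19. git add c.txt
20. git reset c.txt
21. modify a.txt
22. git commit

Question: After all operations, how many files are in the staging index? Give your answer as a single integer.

After op 1 (modify f.txt): modified={f.txt} staged={none}
After op 2 (modify g.txt): modified={f.txt, g.txt} staged={none}
After op 3 (git add g.txt): modified={f.txt} staged={g.txt}
After op 4 (modify f.txt): modified={f.txt} staged={g.txt}
After op 5 (modify f.txt): modified={f.txt} staged={g.txt}
After op 6 (modify g.txt): modified={f.txt, g.txt} staged={g.txt}
After op 7 (git add g.txt): modified={f.txt} staged={g.txt}
After op 8 (git add f.txt): modified={none} staged={f.txt, g.txt}
After op 9 (modify d.txt): modified={d.txt} staged={f.txt, g.txt}
After op 10 (modify c.txt): modified={c.txt, d.txt} staged={f.txt, g.txt}
After op 11 (git add c.txt): modified={d.txt} staged={c.txt, f.txt, g.txt}
After op 12 (git add d.txt): modified={none} staged={c.txt, d.txt, f.txt, g.txt}
After op 13 (modify f.txt): modified={f.txt} staged={c.txt, d.txt, f.txt, g.txt}
After op 14 (git reset f.txt): modified={f.txt} staged={c.txt, d.txt, g.txt}
After op 15 (modify g.txt): modified={f.txt, g.txt} staged={c.txt, d.txt, g.txt}
After op 16 (modify b.txt): modified={b.txt, f.txt, g.txt} staged={c.txt, d.txt, g.txt}
After op 17 (git add g.txt): modified={b.txt, f.txt} staged={c.txt, d.txt, g.txt}
After op 18 (git reset c.txt): modified={b.txt, c.txt, f.txt} staged={d.txt, g.txt}
After op 19 (git add c.txt): modified={b.txt, f.txt} staged={c.txt, d.txt, g.txt}
After op 20 (git reset c.txt): modified={b.txt, c.txt, f.txt} staged={d.txt, g.txt}
After op 21 (modify a.txt): modified={a.txt, b.txt, c.txt, f.txt} staged={d.txt, g.txt}
After op 22 (git commit): modified={a.txt, b.txt, c.txt, f.txt} staged={none}
Final staged set: {none} -> count=0

Answer: 0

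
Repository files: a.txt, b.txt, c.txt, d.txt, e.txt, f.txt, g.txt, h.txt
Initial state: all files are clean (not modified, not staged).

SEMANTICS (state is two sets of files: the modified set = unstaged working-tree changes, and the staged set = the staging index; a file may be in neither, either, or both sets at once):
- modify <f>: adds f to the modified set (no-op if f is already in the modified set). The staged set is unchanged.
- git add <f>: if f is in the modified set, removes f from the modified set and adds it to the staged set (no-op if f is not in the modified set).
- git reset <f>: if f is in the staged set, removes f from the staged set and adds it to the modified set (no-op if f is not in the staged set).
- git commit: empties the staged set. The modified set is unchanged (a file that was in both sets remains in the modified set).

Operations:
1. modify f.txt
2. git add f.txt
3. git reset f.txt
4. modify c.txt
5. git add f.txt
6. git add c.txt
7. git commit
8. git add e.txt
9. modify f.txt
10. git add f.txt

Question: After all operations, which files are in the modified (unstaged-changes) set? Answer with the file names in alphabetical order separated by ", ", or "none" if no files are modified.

Answer: none

Derivation:
After op 1 (modify f.txt): modified={f.txt} staged={none}
After op 2 (git add f.txt): modified={none} staged={f.txt}
After op 3 (git reset f.txt): modified={f.txt} staged={none}
After op 4 (modify c.txt): modified={c.txt, f.txt} staged={none}
After op 5 (git add f.txt): modified={c.txt} staged={f.txt}
After op 6 (git add c.txt): modified={none} staged={c.txt, f.txt}
After op 7 (git commit): modified={none} staged={none}
After op 8 (git add e.txt): modified={none} staged={none}
After op 9 (modify f.txt): modified={f.txt} staged={none}
After op 10 (git add f.txt): modified={none} staged={f.txt}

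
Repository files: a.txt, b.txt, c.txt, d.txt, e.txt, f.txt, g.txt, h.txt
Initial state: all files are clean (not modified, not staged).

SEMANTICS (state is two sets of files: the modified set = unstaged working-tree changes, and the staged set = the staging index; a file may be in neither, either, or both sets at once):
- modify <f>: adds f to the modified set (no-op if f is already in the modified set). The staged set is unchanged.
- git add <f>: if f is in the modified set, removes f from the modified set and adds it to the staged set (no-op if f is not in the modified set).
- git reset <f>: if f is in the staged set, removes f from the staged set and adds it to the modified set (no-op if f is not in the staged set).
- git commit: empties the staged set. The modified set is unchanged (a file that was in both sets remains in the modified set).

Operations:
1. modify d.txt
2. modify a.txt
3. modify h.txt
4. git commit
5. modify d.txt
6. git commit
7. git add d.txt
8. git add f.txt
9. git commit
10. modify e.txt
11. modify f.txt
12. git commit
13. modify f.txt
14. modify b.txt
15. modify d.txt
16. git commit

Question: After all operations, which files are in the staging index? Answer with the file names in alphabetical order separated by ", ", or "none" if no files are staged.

Answer: none

Derivation:
After op 1 (modify d.txt): modified={d.txt} staged={none}
After op 2 (modify a.txt): modified={a.txt, d.txt} staged={none}
After op 3 (modify h.txt): modified={a.txt, d.txt, h.txt} staged={none}
After op 4 (git commit): modified={a.txt, d.txt, h.txt} staged={none}
After op 5 (modify d.txt): modified={a.txt, d.txt, h.txt} staged={none}
After op 6 (git commit): modified={a.txt, d.txt, h.txt} staged={none}
After op 7 (git add d.txt): modified={a.txt, h.txt} staged={d.txt}
After op 8 (git add f.txt): modified={a.txt, h.txt} staged={d.txt}
After op 9 (git commit): modified={a.txt, h.txt} staged={none}
After op 10 (modify e.txt): modified={a.txt, e.txt, h.txt} staged={none}
After op 11 (modify f.txt): modified={a.txt, e.txt, f.txt, h.txt} staged={none}
After op 12 (git commit): modified={a.txt, e.txt, f.txt, h.txt} staged={none}
After op 13 (modify f.txt): modified={a.txt, e.txt, f.txt, h.txt} staged={none}
After op 14 (modify b.txt): modified={a.txt, b.txt, e.txt, f.txt, h.txt} staged={none}
After op 15 (modify d.txt): modified={a.txt, b.txt, d.txt, e.txt, f.txt, h.txt} staged={none}
After op 16 (git commit): modified={a.txt, b.txt, d.txt, e.txt, f.txt, h.txt} staged={none}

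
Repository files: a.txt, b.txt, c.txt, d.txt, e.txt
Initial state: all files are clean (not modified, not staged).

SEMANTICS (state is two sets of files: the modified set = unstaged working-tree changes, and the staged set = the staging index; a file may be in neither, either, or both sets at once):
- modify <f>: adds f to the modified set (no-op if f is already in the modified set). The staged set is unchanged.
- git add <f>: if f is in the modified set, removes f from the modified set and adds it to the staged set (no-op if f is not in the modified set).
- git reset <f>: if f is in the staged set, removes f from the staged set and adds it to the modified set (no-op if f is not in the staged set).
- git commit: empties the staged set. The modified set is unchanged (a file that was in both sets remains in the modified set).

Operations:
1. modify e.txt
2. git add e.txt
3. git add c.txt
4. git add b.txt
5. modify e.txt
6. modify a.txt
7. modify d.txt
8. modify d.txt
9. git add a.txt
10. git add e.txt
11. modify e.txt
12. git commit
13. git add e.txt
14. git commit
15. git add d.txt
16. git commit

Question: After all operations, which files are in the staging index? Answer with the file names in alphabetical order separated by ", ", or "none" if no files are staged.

Answer: none

Derivation:
After op 1 (modify e.txt): modified={e.txt} staged={none}
After op 2 (git add e.txt): modified={none} staged={e.txt}
After op 3 (git add c.txt): modified={none} staged={e.txt}
After op 4 (git add b.txt): modified={none} staged={e.txt}
After op 5 (modify e.txt): modified={e.txt} staged={e.txt}
After op 6 (modify a.txt): modified={a.txt, e.txt} staged={e.txt}
After op 7 (modify d.txt): modified={a.txt, d.txt, e.txt} staged={e.txt}
After op 8 (modify d.txt): modified={a.txt, d.txt, e.txt} staged={e.txt}
After op 9 (git add a.txt): modified={d.txt, e.txt} staged={a.txt, e.txt}
After op 10 (git add e.txt): modified={d.txt} staged={a.txt, e.txt}
After op 11 (modify e.txt): modified={d.txt, e.txt} staged={a.txt, e.txt}
After op 12 (git commit): modified={d.txt, e.txt} staged={none}
After op 13 (git add e.txt): modified={d.txt} staged={e.txt}
After op 14 (git commit): modified={d.txt} staged={none}
After op 15 (git add d.txt): modified={none} staged={d.txt}
After op 16 (git commit): modified={none} staged={none}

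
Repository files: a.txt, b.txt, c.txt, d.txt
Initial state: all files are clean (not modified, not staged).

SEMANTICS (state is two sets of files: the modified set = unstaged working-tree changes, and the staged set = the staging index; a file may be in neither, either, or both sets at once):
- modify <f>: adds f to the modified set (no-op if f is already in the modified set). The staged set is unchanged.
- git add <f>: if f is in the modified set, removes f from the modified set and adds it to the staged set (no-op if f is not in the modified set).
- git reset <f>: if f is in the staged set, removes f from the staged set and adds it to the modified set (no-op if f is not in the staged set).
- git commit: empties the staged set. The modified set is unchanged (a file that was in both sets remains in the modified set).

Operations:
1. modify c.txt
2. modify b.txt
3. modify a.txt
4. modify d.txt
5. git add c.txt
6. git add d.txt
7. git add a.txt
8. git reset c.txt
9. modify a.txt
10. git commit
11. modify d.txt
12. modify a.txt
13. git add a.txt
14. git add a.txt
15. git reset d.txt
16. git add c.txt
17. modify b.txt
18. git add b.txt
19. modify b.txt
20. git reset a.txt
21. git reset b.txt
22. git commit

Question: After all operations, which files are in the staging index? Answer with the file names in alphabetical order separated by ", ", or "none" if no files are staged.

After op 1 (modify c.txt): modified={c.txt} staged={none}
After op 2 (modify b.txt): modified={b.txt, c.txt} staged={none}
After op 3 (modify a.txt): modified={a.txt, b.txt, c.txt} staged={none}
After op 4 (modify d.txt): modified={a.txt, b.txt, c.txt, d.txt} staged={none}
After op 5 (git add c.txt): modified={a.txt, b.txt, d.txt} staged={c.txt}
After op 6 (git add d.txt): modified={a.txt, b.txt} staged={c.txt, d.txt}
After op 7 (git add a.txt): modified={b.txt} staged={a.txt, c.txt, d.txt}
After op 8 (git reset c.txt): modified={b.txt, c.txt} staged={a.txt, d.txt}
After op 9 (modify a.txt): modified={a.txt, b.txt, c.txt} staged={a.txt, d.txt}
After op 10 (git commit): modified={a.txt, b.txt, c.txt} staged={none}
After op 11 (modify d.txt): modified={a.txt, b.txt, c.txt, d.txt} staged={none}
After op 12 (modify a.txt): modified={a.txt, b.txt, c.txt, d.txt} staged={none}
After op 13 (git add a.txt): modified={b.txt, c.txt, d.txt} staged={a.txt}
After op 14 (git add a.txt): modified={b.txt, c.txt, d.txt} staged={a.txt}
After op 15 (git reset d.txt): modified={b.txt, c.txt, d.txt} staged={a.txt}
After op 16 (git add c.txt): modified={b.txt, d.txt} staged={a.txt, c.txt}
After op 17 (modify b.txt): modified={b.txt, d.txt} staged={a.txt, c.txt}
After op 18 (git add b.txt): modified={d.txt} staged={a.txt, b.txt, c.txt}
After op 19 (modify b.txt): modified={b.txt, d.txt} staged={a.txt, b.txt, c.txt}
After op 20 (git reset a.txt): modified={a.txt, b.txt, d.txt} staged={b.txt, c.txt}
After op 21 (git reset b.txt): modified={a.txt, b.txt, d.txt} staged={c.txt}
After op 22 (git commit): modified={a.txt, b.txt, d.txt} staged={none}

Answer: none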